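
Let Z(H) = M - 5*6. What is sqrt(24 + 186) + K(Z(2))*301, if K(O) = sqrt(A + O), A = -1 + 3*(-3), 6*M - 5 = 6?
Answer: sqrt(210) + 301*I*sqrt(1374)/6 ≈ 14.491 + 1859.6*I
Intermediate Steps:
M = 11/6 (M = 5/6 + (1/6)*6 = 5/6 + 1 = 11/6 ≈ 1.8333)
A = -10 (A = -1 - 9 = -10)
Z(H) = -169/6 (Z(H) = 11/6 - 5*6 = 11/6 - 30 = -169/6)
K(O) = sqrt(-10 + O)
sqrt(24 + 186) + K(Z(2))*301 = sqrt(24 + 186) + sqrt(-10 - 169/6)*301 = sqrt(210) + sqrt(-229/6)*301 = sqrt(210) + (I*sqrt(1374)/6)*301 = sqrt(210) + 301*I*sqrt(1374)/6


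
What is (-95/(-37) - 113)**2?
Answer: 16695396/1369 ≈ 12195.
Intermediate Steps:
(-95/(-37) - 113)**2 = (-95*(-1/37) - 113)**2 = (95/37 - 113)**2 = (-4086/37)**2 = 16695396/1369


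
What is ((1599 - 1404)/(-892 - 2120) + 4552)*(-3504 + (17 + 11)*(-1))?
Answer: -4035436269/251 ≈ -1.6077e+7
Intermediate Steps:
((1599 - 1404)/(-892 - 2120) + 4552)*(-3504 + (17 + 11)*(-1)) = (195/(-3012) + 4552)*(-3504 + 28*(-1)) = (195*(-1/3012) + 4552)*(-3504 - 28) = (-65/1004 + 4552)*(-3532) = (4570143/1004)*(-3532) = -4035436269/251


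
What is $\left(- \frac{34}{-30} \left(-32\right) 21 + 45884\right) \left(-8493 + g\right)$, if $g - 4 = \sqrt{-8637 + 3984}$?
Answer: $- \frac{1915220268}{5} + \frac{676836 i \sqrt{517}}{5} \approx -3.8304 \cdot 10^{8} + 3.0779 \cdot 10^{6} i$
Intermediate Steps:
$g = 4 + 3 i \sqrt{517}$ ($g = 4 + \sqrt{-8637 + 3984} = 4 + \sqrt{-4653} = 4 + 3 i \sqrt{517} \approx 4.0 + 68.213 i$)
$\left(- \frac{34}{-30} \left(-32\right) 21 + 45884\right) \left(-8493 + g\right) = \left(- \frac{34}{-30} \left(-32\right) 21 + 45884\right) \left(-8493 + \left(4 + 3 i \sqrt{517}\right)\right) = \left(\left(-34\right) \left(- \frac{1}{30}\right) \left(-32\right) 21 + 45884\right) \left(-8489 + 3 i \sqrt{517}\right) = \left(\frac{17}{15} \left(-32\right) 21 + 45884\right) \left(-8489 + 3 i \sqrt{517}\right) = \left(\left(- \frac{544}{15}\right) 21 + 45884\right) \left(-8489 + 3 i \sqrt{517}\right) = \left(- \frac{3808}{5} + 45884\right) \left(-8489 + 3 i \sqrt{517}\right) = \frac{225612 \left(-8489 + 3 i \sqrt{517}\right)}{5} = - \frac{1915220268}{5} + \frac{676836 i \sqrt{517}}{5}$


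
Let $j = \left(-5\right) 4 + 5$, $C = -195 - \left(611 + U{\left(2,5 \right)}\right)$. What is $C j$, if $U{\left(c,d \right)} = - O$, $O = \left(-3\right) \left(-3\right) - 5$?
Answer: $12030$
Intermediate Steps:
$O = 4$ ($O = 9 - 5 = 4$)
$U{\left(c,d \right)} = -4$ ($U{\left(c,d \right)} = \left(-1\right) 4 = -4$)
$C = -802$ ($C = -195 - 607 = -802$)
$j = -15$ ($j = -20 + 5 = -15$)
$C j = \left(-802\right) \left(-15\right) = 12030$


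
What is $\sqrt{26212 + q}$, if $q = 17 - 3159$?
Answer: $\sqrt{23070} \approx 151.89$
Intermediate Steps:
$q = -3142$ ($q = 17 - 3159 = -3142$)
$\sqrt{26212 + q} = \sqrt{26212 - 3142} = \sqrt{23070}$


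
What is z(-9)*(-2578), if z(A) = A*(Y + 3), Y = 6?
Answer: 208818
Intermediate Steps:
z(A) = 9*A (z(A) = A*(6 + 3) = A*9 = 9*A)
z(-9)*(-2578) = (9*(-9))*(-2578) = -81*(-2578) = 208818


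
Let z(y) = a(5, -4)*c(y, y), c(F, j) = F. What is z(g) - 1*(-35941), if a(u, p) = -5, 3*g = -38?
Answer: 108013/3 ≈ 36004.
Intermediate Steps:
g = -38/3 (g = (⅓)*(-38) = -38/3 ≈ -12.667)
z(y) = -5*y
z(g) - 1*(-35941) = -5*(-38/3) - 1*(-35941) = 190/3 + 35941 = 108013/3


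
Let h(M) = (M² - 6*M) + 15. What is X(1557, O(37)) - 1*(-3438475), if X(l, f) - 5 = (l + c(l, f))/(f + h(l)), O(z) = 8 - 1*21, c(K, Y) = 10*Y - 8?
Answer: 8303616299739/2414909 ≈ 3.4385e+6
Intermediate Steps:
c(K, Y) = -8 + 10*Y
h(M) = 15 + M² - 6*M
O(z) = -13 (O(z) = 8 - 21 = -13)
X(l, f) = 5 + (-8 + l + 10*f)/(15 + f + l² - 6*l) (X(l, f) = 5 + (l + (-8 + 10*f))/(f + (15 + l² - 6*l)) = 5 + (-8 + l + 10*f)/(15 + f + l² - 6*l))
X(1557, O(37)) - 1*(-3438475) = (67 - 29*1557 + 5*1557² + 15*(-13))/(15 - 13 + 1557² - 6*1557) - 1*(-3438475) = (67 - 45153 + 5*2424249 - 195)/(15 - 13 + 2424249 - 9342) + 3438475 = (67 - 45153 + 12121245 - 195)/2414909 + 3438475 = (1/2414909)*12075964 + 3438475 = 12075964/2414909 + 3438475 = 8303616299739/2414909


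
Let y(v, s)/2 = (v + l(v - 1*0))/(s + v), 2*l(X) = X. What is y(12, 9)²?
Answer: 144/49 ≈ 2.9388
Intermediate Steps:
l(X) = X/2
y(v, s) = 3*v/(s + v) (y(v, s) = 2*((v + (v - 1*0)/2)/(s + v)) = 2*((v + (v + 0)/2)/(s + v)) = 2*((v + v/2)/(s + v)) = 2*((3*v/2)/(s + v)) = 2*(3*v/(2*(s + v))) = 3*v/(s + v))
y(12, 9)² = (3*12/(9 + 12))² = (3*12/21)² = (3*12*(1/21))² = (12/7)² = 144/49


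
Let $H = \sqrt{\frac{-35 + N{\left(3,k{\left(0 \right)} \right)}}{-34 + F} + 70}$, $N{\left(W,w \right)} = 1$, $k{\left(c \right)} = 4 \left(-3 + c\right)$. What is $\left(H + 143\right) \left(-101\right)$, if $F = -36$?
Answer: $-14443 - \frac{101 \sqrt{86345}}{35} \approx -15291.0$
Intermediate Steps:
$k{\left(c \right)} = -12 + 4 c$
$H = \frac{\sqrt{86345}}{35}$ ($H = \sqrt{\frac{-35 + 1}{-34 - 36} + 70} = \sqrt{- \frac{34}{-70} + 70} = \sqrt{\left(-34\right) \left(- \frac{1}{70}\right) + 70} = \sqrt{\frac{17}{35} + 70} = \sqrt{\frac{2467}{35}} = \frac{\sqrt{86345}}{35} \approx 8.3956$)
$\left(H + 143\right) \left(-101\right) = \left(\frac{\sqrt{86345}}{35} + 143\right) \left(-101\right) = \left(143 + \frac{\sqrt{86345}}{35}\right) \left(-101\right) = -14443 - \frac{101 \sqrt{86345}}{35}$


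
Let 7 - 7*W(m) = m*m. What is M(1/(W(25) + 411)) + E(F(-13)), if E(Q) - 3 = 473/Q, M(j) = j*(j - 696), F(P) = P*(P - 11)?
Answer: 1252143947/530720424 ≈ 2.3593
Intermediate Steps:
W(m) = 1 - m²/7 (W(m) = 1 - m*m/7 = 1 - m²/7)
F(P) = P*(-11 + P)
M(j) = j*(-696 + j)
E(Q) = 3 + 473/Q
M(1/(W(25) + 411)) + E(F(-13)) = (-696 + 1/((1 - ⅐*25²) + 411))/((1 - ⅐*25²) + 411) + (3 + 473/((-13*(-11 - 13)))) = (-696 + 1/((1 - ⅐*625) + 411))/((1 - ⅐*625) + 411) + (3 + 473/((-13*(-24)))) = (-696 + 1/((1 - 625/7) + 411))/((1 - 625/7) + 411) + (3 + 473/312) = (-696 + 1/(-618/7 + 411))/(-618/7 + 411) + (3 + 473*(1/312)) = (-696 + 1/(2259/7))/(2259/7) + (3 + 473/312) = 7*(-696 + 7/2259)/2259 + 1409/312 = (7/2259)*(-1572257/2259) + 1409/312 = -11005799/5103081 + 1409/312 = 1252143947/530720424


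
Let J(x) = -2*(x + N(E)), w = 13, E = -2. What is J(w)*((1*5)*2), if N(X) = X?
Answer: -220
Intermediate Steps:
J(x) = 4 - 2*x (J(x) = -2*(x - 2) = -2*(-2 + x) = 4 - 2*x)
J(w)*((1*5)*2) = (4 - 2*13)*((1*5)*2) = (4 - 26)*(5*2) = -22*10 = -220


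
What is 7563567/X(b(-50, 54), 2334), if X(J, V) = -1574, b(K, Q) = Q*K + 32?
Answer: -7563567/1574 ≈ -4805.3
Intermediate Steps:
b(K, Q) = 32 + K*Q (b(K, Q) = K*Q + 32 = 32 + K*Q)
7563567/X(b(-50, 54), 2334) = 7563567/(-1574) = 7563567*(-1/1574) = -7563567/1574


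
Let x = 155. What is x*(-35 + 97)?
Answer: 9610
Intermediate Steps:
x*(-35 + 97) = 155*(-35 + 97) = 155*62 = 9610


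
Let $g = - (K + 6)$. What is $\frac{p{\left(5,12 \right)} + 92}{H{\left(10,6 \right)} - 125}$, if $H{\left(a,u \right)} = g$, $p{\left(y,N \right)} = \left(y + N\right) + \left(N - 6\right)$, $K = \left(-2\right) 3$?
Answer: $- \frac{23}{25} \approx -0.92$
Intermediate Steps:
$K = -6$
$p{\left(y,N \right)} = -6 + y + 2 N$ ($p{\left(y,N \right)} = \left(N + y\right) + \left(-6 + N\right) = -6 + y + 2 N$)
$g = 0$ ($g = - (-6 + 6) = \left(-1\right) 0 = 0$)
$H{\left(a,u \right)} = 0$
$\frac{p{\left(5,12 \right)} + 92}{H{\left(10,6 \right)} - 125} = \frac{\left(-6 + 5 + 2 \cdot 12\right) + 92}{0 - 125} = \frac{\left(-6 + 5 + 24\right) + 92}{-125} = \left(23 + 92\right) \left(- \frac{1}{125}\right) = 115 \left(- \frac{1}{125}\right) = - \frac{23}{25}$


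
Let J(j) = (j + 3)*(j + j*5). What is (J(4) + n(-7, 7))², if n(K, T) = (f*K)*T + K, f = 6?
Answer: 17689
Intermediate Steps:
n(K, T) = K + 6*K*T (n(K, T) = (6*K)*T + K = 6*K*T + K = K + 6*K*T)
J(j) = 6*j*(3 + j) (J(j) = (3 + j)*(j + 5*j) = (3 + j)*(6*j) = 6*j*(3 + j))
(J(4) + n(-7, 7))² = (6*4*(3 + 4) - 7*(1 + 6*7))² = (6*4*7 - 7*(1 + 42))² = (168 - 7*43)² = (168 - 301)² = (-133)² = 17689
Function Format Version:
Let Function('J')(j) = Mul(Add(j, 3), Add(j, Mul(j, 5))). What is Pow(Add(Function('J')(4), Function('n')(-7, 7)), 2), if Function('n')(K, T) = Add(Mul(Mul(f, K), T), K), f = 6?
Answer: 17689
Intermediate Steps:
Function('n')(K, T) = Add(K, Mul(6, K, T)) (Function('n')(K, T) = Add(Mul(Mul(6, K), T), K) = Add(Mul(6, K, T), K) = Add(K, Mul(6, K, T)))
Function('J')(j) = Mul(6, j, Add(3, j)) (Function('J')(j) = Mul(Add(3, j), Add(j, Mul(5, j))) = Mul(Add(3, j), Mul(6, j)) = Mul(6, j, Add(3, j)))
Pow(Add(Function('J')(4), Function('n')(-7, 7)), 2) = Pow(Add(Mul(6, 4, Add(3, 4)), Mul(-7, Add(1, Mul(6, 7)))), 2) = Pow(Add(Mul(6, 4, 7), Mul(-7, Add(1, 42))), 2) = Pow(Add(168, Mul(-7, 43)), 2) = Pow(Add(168, -301), 2) = Pow(-133, 2) = 17689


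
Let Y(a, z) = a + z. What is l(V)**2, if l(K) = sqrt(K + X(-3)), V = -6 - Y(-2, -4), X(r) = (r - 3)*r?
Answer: 18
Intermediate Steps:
X(r) = r*(-3 + r) (X(r) = (-3 + r)*r = r*(-3 + r))
V = 0 (V = -6 - (-2 - 4) = -6 - 1*(-6) = -6 + 6 = 0)
l(K) = sqrt(18 + K) (l(K) = sqrt(K - 3*(-3 - 3)) = sqrt(K - 3*(-6)) = sqrt(K + 18) = sqrt(18 + K))
l(V)**2 = (sqrt(18 + 0))**2 = (sqrt(18))**2 = (3*sqrt(2))**2 = 18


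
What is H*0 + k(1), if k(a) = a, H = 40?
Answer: 1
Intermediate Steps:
H*0 + k(1) = 40*0 + 1 = 0 + 1 = 1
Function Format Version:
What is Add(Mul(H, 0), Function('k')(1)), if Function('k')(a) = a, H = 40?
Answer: 1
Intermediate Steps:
Add(Mul(H, 0), Function('k')(1)) = Add(Mul(40, 0), 1) = Add(0, 1) = 1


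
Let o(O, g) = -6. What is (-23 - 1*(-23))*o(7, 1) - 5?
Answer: -5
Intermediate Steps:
(-23 - 1*(-23))*o(7, 1) - 5 = (-23 - 1*(-23))*(-6) - 5 = (-23 + 23)*(-6) - 5 = 0*(-6) - 5 = 0 - 5 = -5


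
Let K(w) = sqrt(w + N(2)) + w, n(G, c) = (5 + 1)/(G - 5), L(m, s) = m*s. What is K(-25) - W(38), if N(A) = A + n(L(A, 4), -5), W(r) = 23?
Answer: -48 + I*sqrt(21) ≈ -48.0 + 4.5826*I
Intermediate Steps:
n(G, c) = 6/(-5 + G)
N(A) = A + 6/(-5 + 4*A) (N(A) = A + 6/(-5 + A*4) = A + 6/(-5 + 4*A))
K(w) = w + sqrt(4 + w) (K(w) = sqrt(w + (2 + 6/(-5 + 4*2))) + w = sqrt(w + (2 + 6/(-5 + 8))) + w = sqrt(w + (2 + 6/3)) + w = sqrt(w + (2 + 6*(1/3))) + w = sqrt(w + (2 + 2)) + w = sqrt(w + 4) + w = sqrt(4 + w) + w = w + sqrt(4 + w))
K(-25) - W(38) = (-25 + sqrt(4 - 25)) - 1*23 = (-25 + sqrt(-21)) - 23 = (-25 + I*sqrt(21)) - 23 = -48 + I*sqrt(21)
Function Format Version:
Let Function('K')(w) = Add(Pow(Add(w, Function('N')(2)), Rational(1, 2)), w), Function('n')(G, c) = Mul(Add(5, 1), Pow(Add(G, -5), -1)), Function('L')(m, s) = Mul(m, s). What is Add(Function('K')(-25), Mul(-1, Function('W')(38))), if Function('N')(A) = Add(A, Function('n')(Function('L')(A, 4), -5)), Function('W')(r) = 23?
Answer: Add(-48, Mul(I, Pow(21, Rational(1, 2)))) ≈ Add(-48.000, Mul(4.5826, I))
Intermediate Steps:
Function('n')(G, c) = Mul(6, Pow(Add(-5, G), -1))
Function('N')(A) = Add(A, Mul(6, Pow(Add(-5, Mul(4, A)), -1))) (Function('N')(A) = Add(A, Mul(6, Pow(Add(-5, Mul(A, 4)), -1))) = Add(A, Mul(6, Pow(Add(-5, Mul(4, A)), -1))))
Function('K')(w) = Add(w, Pow(Add(4, w), Rational(1, 2))) (Function('K')(w) = Add(Pow(Add(w, Add(2, Mul(6, Pow(Add(-5, Mul(4, 2)), -1)))), Rational(1, 2)), w) = Add(Pow(Add(w, Add(2, Mul(6, Pow(Add(-5, 8), -1)))), Rational(1, 2)), w) = Add(Pow(Add(w, Add(2, Mul(6, Pow(3, -1)))), Rational(1, 2)), w) = Add(Pow(Add(w, Add(2, Mul(6, Rational(1, 3)))), Rational(1, 2)), w) = Add(Pow(Add(w, Add(2, 2)), Rational(1, 2)), w) = Add(Pow(Add(w, 4), Rational(1, 2)), w) = Add(Pow(Add(4, w), Rational(1, 2)), w) = Add(w, Pow(Add(4, w), Rational(1, 2))))
Add(Function('K')(-25), Mul(-1, Function('W')(38))) = Add(Add(-25, Pow(Add(4, -25), Rational(1, 2))), Mul(-1, 23)) = Add(Add(-25, Pow(-21, Rational(1, 2))), -23) = Add(Add(-25, Mul(I, Pow(21, Rational(1, 2)))), -23) = Add(-48, Mul(I, Pow(21, Rational(1, 2))))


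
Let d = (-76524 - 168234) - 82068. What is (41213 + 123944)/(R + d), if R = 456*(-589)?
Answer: -165157/595410 ≈ -0.27738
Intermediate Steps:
R = -268584
d = -326826 (d = -244758 - 82068 = -326826)
(41213 + 123944)/(R + d) = (41213 + 123944)/(-268584 - 326826) = 165157/(-595410) = 165157*(-1/595410) = -165157/595410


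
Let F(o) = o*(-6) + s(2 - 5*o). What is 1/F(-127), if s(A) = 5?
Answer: 1/767 ≈ 0.0013038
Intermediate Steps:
F(o) = 5 - 6*o (F(o) = o*(-6) + 5 = -6*o + 5 = 5 - 6*o)
1/F(-127) = 1/(5 - 6*(-127)) = 1/(5 + 762) = 1/767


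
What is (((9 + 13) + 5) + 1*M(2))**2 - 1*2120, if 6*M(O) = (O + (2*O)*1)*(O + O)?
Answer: -1159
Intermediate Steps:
M(O) = O**2 (M(O) = ((O + (2*O)*1)*(O + O))/6 = ((O + 2*O)*(2*O))/6 = ((3*O)*(2*O))/6 = (6*O**2)/6 = O**2)
(((9 + 13) + 5) + 1*M(2))**2 - 1*2120 = (((9 + 13) + 5) + 1*2**2)**2 - 1*2120 = ((22 + 5) + 1*4)**2 - 2120 = (27 + 4)**2 - 2120 = 31**2 - 2120 = 961 - 2120 = -1159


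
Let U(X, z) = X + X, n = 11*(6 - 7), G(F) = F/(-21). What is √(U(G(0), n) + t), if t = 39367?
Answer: √39367 ≈ 198.41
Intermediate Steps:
G(F) = -F/21 (G(F) = F*(-1/21) = -F/21)
n = -11 (n = 11*(-1) = -11)
U(X, z) = 2*X
√(U(G(0), n) + t) = √(2*(-1/21*0) + 39367) = √(2*0 + 39367) = √(0 + 39367) = √39367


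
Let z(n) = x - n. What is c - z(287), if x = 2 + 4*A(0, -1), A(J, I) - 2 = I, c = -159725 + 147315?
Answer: -12129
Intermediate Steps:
c = -12410
A(J, I) = 2 + I
x = 6 (x = 2 + 4*(2 - 1) = 2 + 4*1 = 2 + 4 = 6)
z(n) = 6 - n
c - z(287) = -12410 - (6 - 1*287) = -12410 - (6 - 287) = -12410 - 1*(-281) = -12410 + 281 = -12129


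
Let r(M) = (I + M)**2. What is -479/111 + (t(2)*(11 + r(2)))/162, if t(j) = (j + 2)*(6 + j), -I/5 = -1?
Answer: 7529/999 ≈ 7.5365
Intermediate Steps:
I = 5 (I = -5*(-1) = 5)
r(M) = (5 + M)**2
t(j) = (2 + j)*(6 + j)
-479/111 + (t(2)*(11 + r(2)))/162 = -479/111 + ((12 + 2**2 + 8*2)*(11 + (5 + 2)**2))/162 = -479*1/111 + ((12 + 4 + 16)*(11 + 7**2))*(1/162) = -479/111 + (32*(11 + 49))*(1/162) = -479/111 + (32*60)*(1/162) = -479/111 + 1920*(1/162) = -479/111 + 320/27 = 7529/999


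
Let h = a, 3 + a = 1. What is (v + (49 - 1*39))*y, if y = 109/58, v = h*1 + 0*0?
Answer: 436/29 ≈ 15.034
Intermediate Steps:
a = -2 (a = -3 + 1 = -2)
h = -2
v = -2 (v = -2*1 + 0*0 = -2 + 0 = -2)
y = 109/58 (y = 109*(1/58) = 109/58 ≈ 1.8793)
(v + (49 - 1*39))*y = (-2 + (49 - 1*39))*(109/58) = (-2 + (49 - 39))*(109/58) = (-2 + 10)*(109/58) = 8*(109/58) = 436/29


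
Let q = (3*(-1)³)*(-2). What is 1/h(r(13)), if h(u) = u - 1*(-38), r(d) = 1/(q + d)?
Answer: 19/723 ≈ 0.026279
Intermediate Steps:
q = 6 (q = (3*(-1))*(-2) = -3*(-2) = 6)
r(d) = 1/(6 + d)
h(u) = 38 + u (h(u) = u + 38 = 38 + u)
1/h(r(13)) = 1/(38 + 1/(6 + 13)) = 1/(38 + 1/19) = 1/(723/19) = 19/723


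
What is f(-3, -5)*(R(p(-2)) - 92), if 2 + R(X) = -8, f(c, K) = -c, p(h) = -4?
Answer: -306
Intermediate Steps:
R(X) = -10 (R(X) = -2 - 8 = -10)
f(-3, -5)*(R(p(-2)) - 92) = (-1*(-3))*(-10 - 92) = 3*(-102) = -306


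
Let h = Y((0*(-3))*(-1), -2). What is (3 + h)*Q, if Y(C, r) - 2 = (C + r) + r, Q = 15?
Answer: 15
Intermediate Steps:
Y(C, r) = 2 + C + 2*r (Y(C, r) = 2 + ((C + r) + r) = 2 + (C + 2*r) = 2 + C + 2*r)
h = -2 (h = 2 + (0*(-3))*(-1) + 2*(-2) = 2 + 0*(-1) - 4 = 2 + 0 - 4 = -2)
(3 + h)*Q = (3 - 2)*15 = 1*15 = 15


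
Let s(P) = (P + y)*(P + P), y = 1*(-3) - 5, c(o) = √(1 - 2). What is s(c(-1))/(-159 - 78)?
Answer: 2/237 + 16*I/237 ≈ 0.0084388 + 0.067511*I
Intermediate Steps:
c(o) = I (c(o) = √(-1) = I)
y = -8 (y = -3 - 5 = -8)
s(P) = 2*P*(-8 + P) (s(P) = (P - 8)*(P + P) = (-8 + P)*(2*P) = 2*P*(-8 + P))
s(c(-1))/(-159 - 78) = (2*I*(-8 + I))/(-159 - 78) = (2*I*(-8 + I))/(-237) = -2*I*(-8 + I)/237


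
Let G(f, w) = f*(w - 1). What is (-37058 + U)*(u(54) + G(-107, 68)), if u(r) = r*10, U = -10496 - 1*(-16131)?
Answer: 208303067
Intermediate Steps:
U = 5635 (U = -10496 + 16131 = 5635)
u(r) = 10*r
G(f, w) = f*(-1 + w)
(-37058 + U)*(u(54) + G(-107, 68)) = (-37058 + 5635)*(10*54 - 107*(-1 + 68)) = -31423*(540 - 107*67) = -31423*(540 - 7169) = -31423*(-6629) = 208303067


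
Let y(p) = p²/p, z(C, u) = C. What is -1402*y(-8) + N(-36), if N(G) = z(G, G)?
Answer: 11180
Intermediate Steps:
N(G) = G
y(p) = p
-1402*y(-8) + N(-36) = -1402*(-8) - 36 = 11216 - 36 = 11180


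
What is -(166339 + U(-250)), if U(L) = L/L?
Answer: -166340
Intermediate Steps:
U(L) = 1
-(166339 + U(-250)) = -(166339 + 1) = -1*166340 = -166340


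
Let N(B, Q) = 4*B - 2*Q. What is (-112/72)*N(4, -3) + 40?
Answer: 52/9 ≈ 5.7778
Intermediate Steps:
N(B, Q) = -2*Q + 4*B
(-112/72)*N(4, -3) + 40 = (-112/72)*(-2*(-3) + 4*4) + 40 = (-112*1/72)*(6 + 16) + 40 = -14/9*22 + 40 = -308/9 + 40 = 52/9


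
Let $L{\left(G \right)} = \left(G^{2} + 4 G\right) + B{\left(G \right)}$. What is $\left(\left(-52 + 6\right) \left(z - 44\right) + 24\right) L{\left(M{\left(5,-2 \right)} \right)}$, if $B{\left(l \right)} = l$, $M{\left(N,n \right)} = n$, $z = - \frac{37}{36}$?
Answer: $- \frac{37715}{3} \approx -12572.0$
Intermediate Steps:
$z = - \frac{37}{36}$ ($z = \left(-37\right) \frac{1}{36} = - \frac{37}{36} \approx -1.0278$)
$L{\left(G \right)} = G^{2} + 5 G$ ($L{\left(G \right)} = \left(G^{2} + 4 G\right) + G = G^{2} + 5 G$)
$\left(\left(-52 + 6\right) \left(z - 44\right) + 24\right) L{\left(M{\left(5,-2 \right)} \right)} = \left(\left(-52 + 6\right) \left(- \frac{37}{36} - 44\right) + 24\right) \left(- 2 \left(5 - 2\right)\right) = \left(\left(-46\right) \left(- \frac{1621}{36}\right) + 24\right) \left(\left(-2\right) 3\right) = \left(\frac{37283}{18} + 24\right) \left(-6\right) = \frac{37715}{18} \left(-6\right) = - \frac{37715}{3}$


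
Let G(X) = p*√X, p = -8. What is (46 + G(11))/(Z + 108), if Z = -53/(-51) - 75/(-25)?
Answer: 1173/2857 - 204*√11/2857 ≈ 0.17375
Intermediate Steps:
Z = 206/51 (Z = -53*(-1/51) - 75*(-1/25) = 53/51 + 3 = 206/51 ≈ 4.0392)
G(X) = -8*√X
(46 + G(11))/(Z + 108) = (46 - 8*√11)/(206/51 + 108) = (46 - 8*√11)/(5714/51) = (46 - 8*√11)*(51/5714) = 1173/2857 - 204*√11/2857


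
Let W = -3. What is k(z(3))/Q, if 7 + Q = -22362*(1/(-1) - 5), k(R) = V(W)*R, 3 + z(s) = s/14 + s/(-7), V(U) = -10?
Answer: 45/187831 ≈ 0.00023958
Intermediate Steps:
z(s) = -3 - s/14 (z(s) = -3 + (s/14 + s/(-7)) = -3 + (s*(1/14) + s*(-1/7)) = -3 + (s/14 - s/7) = -3 - s/14)
k(R) = -10*R
Q = 134165 (Q = -7 - 22362*(1/(-1) - 5) = -7 - 22362*(-1 - 5) = -7 - 22362*(-6) = -7 + 134172 = 134165)
k(z(3))/Q = -10*(-3 - 1/14*3)/134165 = -10*(-3 - 3/14)*(1/134165) = -10*(-45/14)*(1/134165) = (225/7)*(1/134165) = 45/187831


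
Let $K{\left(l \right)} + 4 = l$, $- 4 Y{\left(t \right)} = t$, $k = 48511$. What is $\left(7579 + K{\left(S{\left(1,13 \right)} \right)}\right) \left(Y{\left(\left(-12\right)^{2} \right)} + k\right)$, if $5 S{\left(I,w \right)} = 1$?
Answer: $367207820$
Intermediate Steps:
$S{\left(I,w \right)} = \frac{1}{5}$ ($S{\left(I,w \right)} = \frac{1}{5} \cdot 1 = \frac{1}{5}$)
$Y{\left(t \right)} = - \frac{t}{4}$
$K{\left(l \right)} = -4 + l$
$\left(7579 + K{\left(S{\left(1,13 \right)} \right)}\right) \left(Y{\left(\left(-12\right)^{2} \right)} + k\right) = \left(7579 + \left(-4 + \frac{1}{5}\right)\right) \left(- \frac{\left(-12\right)^{2}}{4} + 48511\right) = \left(7579 - \frac{19}{5}\right) \left(\left(- \frac{1}{4}\right) 144 + 48511\right) = \frac{37876 \left(-36 + 48511\right)}{5} = \frac{37876}{5} \cdot 48475 = 367207820$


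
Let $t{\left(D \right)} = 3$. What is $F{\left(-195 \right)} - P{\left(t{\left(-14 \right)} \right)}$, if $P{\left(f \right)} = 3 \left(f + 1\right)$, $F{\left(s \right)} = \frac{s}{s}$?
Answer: $-11$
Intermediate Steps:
$F{\left(s \right)} = 1$
$P{\left(f \right)} = 3 + 3 f$ ($P{\left(f \right)} = 3 \left(1 + f\right) = 3 + 3 f$)
$F{\left(-195 \right)} - P{\left(t{\left(-14 \right)} \right)} = 1 - \left(3 + 3 \cdot 3\right) = 1 - \left(3 + 9\right) = 1 - 12 = -11$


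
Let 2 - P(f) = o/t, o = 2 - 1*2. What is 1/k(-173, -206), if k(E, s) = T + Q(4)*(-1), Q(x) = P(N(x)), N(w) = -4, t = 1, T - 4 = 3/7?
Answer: 7/17 ≈ 0.41176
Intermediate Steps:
T = 31/7 (T = 4 + 3/7 = 31/7 ≈ 4.4286)
o = 0 (o = 2 - 2 = 0)
P(f) = 2 (P(f) = 2 - 0/1 = 2 - 0 = 2 - 1*0 = 2 + 0 = 2)
Q(x) = 2
k(E, s) = 17/7 (k(E, s) = 31/7 + 2*(-1) = 31/7 - 2 = 17/7)
1/k(-173, -206) = 1/(17/7) = 7/17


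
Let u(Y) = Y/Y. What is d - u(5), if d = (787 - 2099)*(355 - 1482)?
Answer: 1478623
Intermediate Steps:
d = 1478624 (d = -1312*(-1127) = 1478624)
u(Y) = 1
d - u(5) = 1478624 - 1*1 = 1478624 - 1 = 1478623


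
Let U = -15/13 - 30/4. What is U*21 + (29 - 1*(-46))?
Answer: -2775/26 ≈ -106.73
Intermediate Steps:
U = -225/26 (U = -15*1/13 - 30*1/4 = -15/13 - 15/2 = -225/26 ≈ -8.6538)
U*21 + (29 - 1*(-46)) = -225/26*21 + (29 - 1*(-46)) = -4725/26 + (29 + 46) = -4725/26 + 75 = -2775/26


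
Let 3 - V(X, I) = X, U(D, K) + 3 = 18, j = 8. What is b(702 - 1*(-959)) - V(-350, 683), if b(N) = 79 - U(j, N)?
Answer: -289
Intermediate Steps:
U(D, K) = 15 (U(D, K) = -3 + 18 = 15)
V(X, I) = 3 - X
b(N) = 64 (b(N) = 79 - 1*15 = 79 - 15 = 64)
b(702 - 1*(-959)) - V(-350, 683) = 64 - (3 - 1*(-350)) = 64 - (3 + 350) = 64 - 1*353 = 64 - 353 = -289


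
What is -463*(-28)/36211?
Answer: 1852/5173 ≈ 0.35801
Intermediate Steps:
-463*(-28)/36211 = 12964*(1/36211) = 1852/5173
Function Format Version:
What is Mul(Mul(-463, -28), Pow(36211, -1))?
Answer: Rational(1852, 5173) ≈ 0.35801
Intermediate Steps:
Mul(Mul(-463, -28), Pow(36211, -1)) = Mul(12964, Rational(1, 36211)) = Rational(1852, 5173)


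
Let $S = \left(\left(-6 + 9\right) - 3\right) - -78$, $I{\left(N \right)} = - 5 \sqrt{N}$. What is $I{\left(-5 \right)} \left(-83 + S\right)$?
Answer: $25 i \sqrt{5} \approx 55.902 i$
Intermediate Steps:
$S = 78$ ($S = \left(3 - 3\right) + 78 = 0 + 78 = 78$)
$I{\left(-5 \right)} \left(-83 + S\right) = - 5 \sqrt{-5} \left(-83 + 78\right) = - 5 i \sqrt{5} \left(-5\right) = 25 i \sqrt{5}$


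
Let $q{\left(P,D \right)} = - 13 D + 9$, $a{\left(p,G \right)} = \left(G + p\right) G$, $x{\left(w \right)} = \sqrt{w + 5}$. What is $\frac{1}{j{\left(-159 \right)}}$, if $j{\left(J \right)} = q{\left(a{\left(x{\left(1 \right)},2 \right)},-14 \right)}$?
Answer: $\frac{1}{191} \approx 0.0052356$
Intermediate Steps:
$x{\left(w \right)} = \sqrt{5 + w}$
$a{\left(p,G \right)} = G \left(G + p\right)$
$q{\left(P,D \right)} = 9 - 13 D$
$j{\left(J \right)} = 191$ ($j{\left(J \right)} = 9 - -182 = 9 + 182 = 191$)
$\frac{1}{j{\left(-159 \right)}} = \frac{1}{191}$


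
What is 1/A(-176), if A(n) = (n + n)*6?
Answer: -1/2112 ≈ -0.00047348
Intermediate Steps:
A(n) = 12*n (A(n) = (2*n)*6 = 12*n)
1/A(-176) = 1/(12*(-176)) = 1/(-2112) = -1/2112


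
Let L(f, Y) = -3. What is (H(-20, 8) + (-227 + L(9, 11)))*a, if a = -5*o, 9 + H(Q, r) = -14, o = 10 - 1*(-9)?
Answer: 24035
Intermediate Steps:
o = 19 (o = 10 + 9 = 19)
H(Q, r) = -23 (H(Q, r) = -9 - 14 = -23)
a = -95 (a = -5*19 = -95)
(H(-20, 8) + (-227 + L(9, 11)))*a = (-23 + (-227 - 3))*(-95) = (-23 - 230)*(-95) = -253*(-95) = 24035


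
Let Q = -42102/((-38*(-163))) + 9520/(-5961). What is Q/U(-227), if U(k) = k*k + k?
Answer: -154968451/947097354534 ≈ -0.00016362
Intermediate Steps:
U(k) = k + k² (U(k) = k² + k = k + k²)
Q = -154968451/18461217 (Q = -42102/6194 + 9520*(-1/5961) = -42102*1/6194 - 9520/5961 = -21051/3097 - 9520/5961 = -154968451/18461217 ≈ -8.3943)
Q/U(-227) = -154968451*(-1/(227*(1 - 227)))/18461217 = -154968451/(18461217*((-227*(-226)))) = -154968451/18461217/51302 = -154968451/18461217*1/51302 = -154968451/947097354534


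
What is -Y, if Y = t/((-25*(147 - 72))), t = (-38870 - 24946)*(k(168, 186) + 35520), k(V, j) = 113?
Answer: -757985176/625 ≈ -1.2128e+6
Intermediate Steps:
t = -2273955528 (t = (-38870 - 24946)*(113 + 35520) = -63816*35633 = -2273955528)
Y = 757985176/625 (Y = -2273955528*(-1/(25*(147 - 72))) = -2273955528/((-25*75)) = -2273955528/(-1875) = -2273955528*(-1/1875) = 757985176/625 ≈ 1.2128e+6)
-Y = -1*757985176/625 = -757985176/625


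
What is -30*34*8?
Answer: -8160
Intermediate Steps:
-30*34*8 = -1020*8 = -8160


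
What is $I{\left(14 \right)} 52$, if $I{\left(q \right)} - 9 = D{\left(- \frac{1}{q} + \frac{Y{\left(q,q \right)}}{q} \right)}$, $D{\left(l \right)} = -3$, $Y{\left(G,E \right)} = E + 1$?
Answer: $312$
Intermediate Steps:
$Y{\left(G,E \right)} = 1 + E$
$I{\left(q \right)} = 6$ ($I{\left(q \right)} = 9 - 3 = 6$)
$I{\left(14 \right)} 52 = 6 \cdot 52 = 312$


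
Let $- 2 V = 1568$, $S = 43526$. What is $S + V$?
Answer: $42742$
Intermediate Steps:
$V = -784$ ($V = \left(- \frac{1}{2}\right) 1568 = -784$)
$S + V = 43526 - 784 = 42742$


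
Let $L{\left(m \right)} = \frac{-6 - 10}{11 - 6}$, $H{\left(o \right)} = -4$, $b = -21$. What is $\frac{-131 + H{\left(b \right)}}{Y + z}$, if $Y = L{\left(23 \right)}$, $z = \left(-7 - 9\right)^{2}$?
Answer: $- \frac{675}{1264} \approx -0.53402$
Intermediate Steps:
$z = 256$ ($z = \left(-16\right)^{2} = 256$)
$L{\left(m \right)} = - \frac{16}{5}$
$Y = - \frac{16}{5} \approx -3.2$
$\frac{-131 + H{\left(b \right)}}{Y + z} = \frac{-131 - 4}{- \frac{16}{5} + 256} = - \frac{135}{\frac{1264}{5}} = \left(-135\right) \frac{5}{1264} = - \frac{675}{1264}$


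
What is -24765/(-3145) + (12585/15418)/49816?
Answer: 3804224390829/483111682352 ≈ 7.8744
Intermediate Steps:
-24765/(-3145) + (12585/15418)/49816 = -24765*(-1/3145) + (12585*(1/15418))*(1/49816) = 4953/629 + (12585/15418)*(1/49816) = 4953/629 + 12585/768063088 = 3804224390829/483111682352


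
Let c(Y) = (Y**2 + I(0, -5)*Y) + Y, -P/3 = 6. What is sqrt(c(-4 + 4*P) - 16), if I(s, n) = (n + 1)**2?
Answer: 2*sqrt(1117) ≈ 66.843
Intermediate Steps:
P = -18 (P = -3*6 = -18)
I(s, n) = (1 + n)**2
c(Y) = Y**2 + 17*Y (c(Y) = (Y**2 + (1 - 5)**2*Y) + Y = (Y**2 + (-4)**2*Y) + Y = (Y**2 + 16*Y) + Y = Y**2 + 17*Y)
sqrt(c(-4 + 4*P) - 16) = sqrt((-4 + 4*(-18))*(17 + (-4 + 4*(-18))) - 16) = sqrt((-4 - 72)*(17 + (-4 - 72)) - 16) = sqrt(-76*(17 - 76) - 16) = sqrt(-76*(-59) - 16) = sqrt(4484 - 16) = sqrt(4468) = 2*sqrt(1117)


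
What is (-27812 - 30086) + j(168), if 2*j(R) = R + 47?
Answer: -115581/2 ≈ -57791.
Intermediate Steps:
j(R) = 47/2 + R/2 (j(R) = (R + 47)/2 = (47 + R)/2 = 47/2 + R/2)
(-27812 - 30086) + j(168) = (-27812 - 30086) + (47/2 + (½)*168) = -57898 + (47/2 + 84) = -57898 + 215/2 = -115581/2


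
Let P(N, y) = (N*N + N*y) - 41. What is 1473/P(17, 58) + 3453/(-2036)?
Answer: -630987/1256212 ≈ -0.50229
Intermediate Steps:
P(N, y) = -41 + N² + N*y (P(N, y) = (N² + N*y) - 41 = -41 + N² + N*y)
1473/P(17, 58) + 3453/(-2036) = 1473/(-41 + 17² + 17*58) + 3453/(-2036) = 1473/(-41 + 289 + 986) + 3453*(-1/2036) = 1473/1234 - 3453/2036 = -630987/1256212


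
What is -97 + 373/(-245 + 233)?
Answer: -1537/12 ≈ -128.08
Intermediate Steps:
-97 + 373/(-245 + 233) = -97 + 373/(-12) = -97 - 1/12*373 = -97 - 373/12 = -1537/12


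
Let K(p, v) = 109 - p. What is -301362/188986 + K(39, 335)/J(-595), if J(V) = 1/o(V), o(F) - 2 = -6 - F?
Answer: 3909024729/94493 ≈ 41368.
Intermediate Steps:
o(F) = -4 - F (o(F) = 2 + (-6 - F) = -4 - F)
J(V) = 1/(-4 - V)
-301362/188986 + K(39, 335)/J(-595) = -301362/188986 + (109 - 1*39)/((-1/(4 - 595))) = -301362*1/188986 + (109 - 39)/((-1/(-591))) = -150681/94493 + 70/((-1*(-1/591))) = -150681/94493 + 70/(1/591) = -150681/94493 + 70*591 = -150681/94493 + 41370 = 3909024729/94493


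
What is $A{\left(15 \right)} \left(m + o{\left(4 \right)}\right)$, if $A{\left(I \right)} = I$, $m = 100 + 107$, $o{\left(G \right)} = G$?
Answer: $3165$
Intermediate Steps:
$m = 207$
$A{\left(15 \right)} \left(m + o{\left(4 \right)}\right) = 15 \left(207 + 4\right) = 15 \cdot 211 = 3165$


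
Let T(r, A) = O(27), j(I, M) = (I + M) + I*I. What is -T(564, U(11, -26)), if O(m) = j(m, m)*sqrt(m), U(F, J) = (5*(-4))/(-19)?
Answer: -2349*sqrt(3) ≈ -4068.6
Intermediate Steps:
j(I, M) = I + M + I**2 (j(I, M) = (I + M) + I**2 = I + M + I**2)
U(F, J) = 20/19 (U(F, J) = -20*(-1/19) = 20/19)
O(m) = sqrt(m)*(m**2 + 2*m) (O(m) = (m + m + m**2)*sqrt(m) = (m**2 + 2*m)*sqrt(m) = sqrt(m)*(m**2 + 2*m))
T(r, A) = 2349*sqrt(3) (T(r, A) = 27**(3/2)*(2 + 27) = (81*sqrt(3))*29 = 2349*sqrt(3))
-T(564, U(11, -26)) = -2349*sqrt(3)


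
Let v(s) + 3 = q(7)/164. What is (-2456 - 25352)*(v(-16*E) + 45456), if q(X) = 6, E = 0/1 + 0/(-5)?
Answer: -51822279696/41 ≈ -1.2640e+9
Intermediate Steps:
E = 0 (E = 0*1 + 0*(-⅕) = 0 + 0 = 0)
v(s) = -243/82 (v(s) = -3 + 6/164 = -3 + 6*(1/164) = -3 + 3/82 = -243/82)
(-2456 - 25352)*(v(-16*E) + 45456) = (-2456 - 25352)*(-243/82 + 45456) = -27808*3727149/82 = -51822279696/41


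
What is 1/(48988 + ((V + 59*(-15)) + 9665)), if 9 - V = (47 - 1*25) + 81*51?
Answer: 1/53624 ≈ 1.8648e-5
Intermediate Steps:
V = -4144 (V = 9 - ((47 - 1*25) + 81*51) = 9 - ((47 - 25) + 4131) = 9 - (22 + 4131) = 9 - 1*4153 = 9 - 4153 = -4144)
1/(48988 + ((V + 59*(-15)) + 9665)) = 1/(48988 + ((-4144 + 59*(-15)) + 9665)) = 1/(48988 + ((-4144 - 885) + 9665)) = 1/(48988 + (-5029 + 9665)) = 1/(48988 + 4636) = 1/53624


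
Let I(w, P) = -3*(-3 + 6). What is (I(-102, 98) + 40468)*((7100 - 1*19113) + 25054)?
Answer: 527625819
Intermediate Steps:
I(w, P) = -9 (I(w, P) = -3*3 = -9)
(I(-102, 98) + 40468)*((7100 - 1*19113) + 25054) = (-9 + 40468)*((7100 - 1*19113) + 25054) = 40459*((7100 - 19113) + 25054) = 40459*(-12013 + 25054) = 40459*13041 = 527625819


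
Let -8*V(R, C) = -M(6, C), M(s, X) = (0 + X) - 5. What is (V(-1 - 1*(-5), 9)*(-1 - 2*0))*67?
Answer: -67/2 ≈ -33.500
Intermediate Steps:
M(s, X) = -5 + X (M(s, X) = X - 5 = -5 + X)
V(R, C) = -5/8 + C/8 (V(R, C) = -(-1)*(-5 + C)/8 = -(5 - C)/8 = -5/8 + C/8)
(V(-1 - 1*(-5), 9)*(-1 - 2*0))*67 = ((-5/8 + (⅛)*9)*(-1 - 2*0))*67 = ((-5/8 + 9/8)*(-1 + 0))*67 = ((½)*(-1))*67 = -½*67 = -67/2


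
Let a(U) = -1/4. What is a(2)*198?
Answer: -99/2 ≈ -49.500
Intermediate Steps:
a(U) = -¼ (a(U) = -1*¼ = -¼)
a(2)*198 = -¼*198 = -99/2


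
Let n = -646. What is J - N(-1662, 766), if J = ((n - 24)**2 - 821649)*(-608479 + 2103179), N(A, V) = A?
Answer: -557147928638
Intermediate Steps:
J = -557147930300 (J = ((-646 - 24)**2 - 821649)*(-608479 + 2103179) = ((-670)**2 - 821649)*1494700 = (448900 - 821649)*1494700 = -372749*1494700 = -557147930300)
J - N(-1662, 766) = -557147930300 - 1*(-1662) = -557147930300 + 1662 = -557147928638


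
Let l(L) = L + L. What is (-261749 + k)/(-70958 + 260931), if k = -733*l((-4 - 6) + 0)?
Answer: -247089/189973 ≈ -1.3007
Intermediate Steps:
l(L) = 2*L
k = 14660 (k = -1466*((-4 - 6) + 0) = -1466*(-10 + 0) = -1466*(-10) = -733*(-20) = 14660)
(-261749 + k)/(-70958 + 260931) = (-261749 + 14660)/(-70958 + 260931) = -247089/189973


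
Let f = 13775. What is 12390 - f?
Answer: -1385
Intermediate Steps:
12390 - f = 12390 - 1*13775 = 12390 - 13775 = -1385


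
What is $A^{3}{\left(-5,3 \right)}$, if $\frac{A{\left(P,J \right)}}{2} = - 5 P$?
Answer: $125000$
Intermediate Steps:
$A{\left(P,J \right)} = - 10 P$ ($A{\left(P,J \right)} = 2 \left(- 5 P\right) = - 10 P$)
$A^{3}{\left(-5,3 \right)} = \left(\left(-10\right) \left(-5\right)\right)^{3} = 50^{3} = 125000$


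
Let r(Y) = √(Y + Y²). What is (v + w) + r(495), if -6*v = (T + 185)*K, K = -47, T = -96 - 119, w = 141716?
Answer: 141481 + 12*√1705 ≈ 1.4198e+5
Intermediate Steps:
T = -215
v = -235 (v = -(-215 + 185)*(-47)/6 = -(-5)*(-47) = -⅙*1410 = -235)
(v + w) + r(495) = (-235 + 141716) + √(495*(1 + 495)) = 141481 + √(495*496) = 141481 + √245520 = 141481 + 12*√1705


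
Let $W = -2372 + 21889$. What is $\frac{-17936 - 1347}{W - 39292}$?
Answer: $\frac{19283}{19775} \approx 0.97512$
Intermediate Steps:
$W = 19517$
$\frac{-17936 - 1347}{W - 39292} = \frac{-17936 - 1347}{19517 - 39292} = - \frac{19283}{-19775} = \left(-19283\right) \left(- \frac{1}{19775}\right) = \frac{19283}{19775}$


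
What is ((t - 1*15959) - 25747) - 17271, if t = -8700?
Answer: -67677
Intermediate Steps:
((t - 1*15959) - 25747) - 17271 = ((-8700 - 1*15959) - 25747) - 17271 = ((-8700 - 15959) - 25747) - 17271 = (-24659 - 25747) - 17271 = -50406 - 17271 = -67677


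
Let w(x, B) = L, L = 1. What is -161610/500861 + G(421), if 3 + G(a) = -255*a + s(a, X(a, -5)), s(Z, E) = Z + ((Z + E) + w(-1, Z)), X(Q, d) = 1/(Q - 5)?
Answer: -22193337845539/208358176 ≈ -1.0652e+5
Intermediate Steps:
w(x, B) = 1
X(Q, d) = 1/(-5 + Q)
s(Z, E) = 1 + E + 2*Z (s(Z, E) = Z + ((Z + E) + 1) = Z + ((E + Z) + 1) = Z + (1 + E + Z) = 1 + E + 2*Z)
G(a) = -2 + 1/(-5 + a) - 253*a (G(a) = -3 + (-255*a + (1 + 1/(-5 + a) + 2*a)) = -3 + (1 + 1/(-5 + a) - 253*a) = -2 + 1/(-5 + a) - 253*a)
-161610/500861 + G(421) = -161610/500861 + (11 - 253*421² + 1263*421)/(-5 + 421) = -161610*1/500861 + (11 - 253*177241 + 531723)/416 = -161610/500861 + (11 - 44841973 + 531723)/416 = -161610/500861 + (1/416)*(-44310239) = -161610/500861 - 44310239/416 = -22193337845539/208358176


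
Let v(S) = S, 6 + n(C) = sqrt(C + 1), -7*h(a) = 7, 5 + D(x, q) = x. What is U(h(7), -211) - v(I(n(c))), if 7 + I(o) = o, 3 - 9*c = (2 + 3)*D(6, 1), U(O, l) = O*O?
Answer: 14 - sqrt(7)/3 ≈ 13.118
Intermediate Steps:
D(x, q) = -5 + x
h(a) = -1 (h(a) = -1/7*7 = -1)
U(O, l) = O**2
c = -2/9 (c = 1/3 - (2 + 3)*(-5 + 6)/9 = 1/3 - 5/9 = -2/9 ≈ -0.22222)
n(C) = -6 + sqrt(1 + C) (n(C) = -6 + sqrt(C + 1) = -6 + sqrt(1 + C))
I(o) = -7 + o
U(h(7), -211) - v(I(n(c))) = (-1)**2 - (-7 + (-6 + sqrt(1 - 2/9))) = 1 - (-7 + (-6 + sqrt(7/9))) = 1 - (-7 + (-6 + sqrt(7)/3)) = 1 - (-13 + sqrt(7)/3) = 1 + (13 - sqrt(7)/3) = 14 - sqrt(7)/3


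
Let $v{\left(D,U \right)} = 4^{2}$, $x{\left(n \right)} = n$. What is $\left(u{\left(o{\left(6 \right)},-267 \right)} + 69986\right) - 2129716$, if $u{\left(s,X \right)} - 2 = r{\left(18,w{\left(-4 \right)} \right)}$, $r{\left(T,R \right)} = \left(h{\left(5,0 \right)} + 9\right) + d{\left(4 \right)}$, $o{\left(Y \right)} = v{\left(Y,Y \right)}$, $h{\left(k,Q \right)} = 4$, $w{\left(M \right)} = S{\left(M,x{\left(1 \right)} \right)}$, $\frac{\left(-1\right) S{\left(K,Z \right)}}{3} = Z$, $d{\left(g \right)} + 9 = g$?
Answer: $-2059720$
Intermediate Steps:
$d{\left(g \right)} = -9 + g$
$v{\left(D,U \right)} = 16$
$S{\left(K,Z \right)} = - 3 Z$
$w{\left(M \right)} = -3$ ($w{\left(M \right)} = \left(-3\right) 1 = -3$)
$o{\left(Y \right)} = 16$
$r{\left(T,R \right)} = 8$ ($r{\left(T,R \right)} = \left(4 + 9\right) + \left(-9 + 4\right) = 13 - 5 = 8$)
$u{\left(s,X \right)} = 10$ ($u{\left(s,X \right)} = 2 + 8 = 10$)
$\left(u{\left(o{\left(6 \right)},-267 \right)} + 69986\right) - 2129716 = \left(10 + 69986\right) - 2129716 = 69996 - 2129716 = -2059720$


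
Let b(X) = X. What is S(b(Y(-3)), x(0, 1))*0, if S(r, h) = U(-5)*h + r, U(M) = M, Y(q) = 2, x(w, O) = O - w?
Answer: 0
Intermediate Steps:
S(r, h) = r - 5*h (S(r, h) = -5*h + r = r - 5*h)
S(b(Y(-3)), x(0, 1))*0 = (2 - 5*(1 - 1*0))*0 = (2 - 5*(1 + 0))*0 = (2 - 5*1)*0 = (2 - 5)*0 = -3*0 = 0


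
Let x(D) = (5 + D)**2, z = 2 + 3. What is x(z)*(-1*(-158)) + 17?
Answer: 15817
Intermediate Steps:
z = 5
x(z)*(-1*(-158)) + 17 = (5 + 5)**2*(-1*(-158)) + 17 = 10**2*158 + 17 = 100*158 + 17 = 15800 + 17 = 15817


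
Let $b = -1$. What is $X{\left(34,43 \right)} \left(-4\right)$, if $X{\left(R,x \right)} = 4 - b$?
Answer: $-20$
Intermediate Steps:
$X{\left(R,x \right)} = 5$ ($X{\left(R,x \right)} = 4 - -1 = 4 + 1 = 5$)
$X{\left(34,43 \right)} \left(-4\right) = 5 \left(-4\right) = -20$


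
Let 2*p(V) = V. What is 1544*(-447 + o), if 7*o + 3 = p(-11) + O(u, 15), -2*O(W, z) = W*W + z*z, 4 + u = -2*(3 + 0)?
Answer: -5095200/7 ≈ -7.2789e+5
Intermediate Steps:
u = -10 (u = -4 - 2*(3 + 0) = -4 - 2*3 = -4 - 6 = -10)
O(W, z) = -W**2/2 - z**2/2 (O(W, z) = -(W*W + z*z)/2 = -(W**2 + z**2)/2 = -W**2/2 - z**2/2)
p(V) = V/2
o = -171/7 (o = -3/7 + ((1/2)*(-11) + (-1/2*(-10)**2 - 1/2*15**2))/7 = -3/7 + (-11/2 + (-1/2*100 - 1/2*225))/7 = -3/7 + (-11/2 + (-50 - 225/2))/7 = -3/7 + (-11/2 - 325/2)/7 = -3/7 + (1/7)*(-168) = -3/7 - 24 = -171/7 ≈ -24.429)
1544*(-447 + o) = 1544*(-447 - 171/7) = 1544*(-3300/7) = -5095200/7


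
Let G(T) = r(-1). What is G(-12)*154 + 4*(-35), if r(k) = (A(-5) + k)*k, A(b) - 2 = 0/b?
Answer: -294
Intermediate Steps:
A(b) = 2 (A(b) = 2 + 0/b = 2 + 0 = 2)
r(k) = k*(2 + k) (r(k) = (2 + k)*k = k*(2 + k))
G(T) = -1 (G(T) = -(2 - 1) = -1*1 = -1)
G(-12)*154 + 4*(-35) = -1*154 + 4*(-35) = -154 - 140 = -294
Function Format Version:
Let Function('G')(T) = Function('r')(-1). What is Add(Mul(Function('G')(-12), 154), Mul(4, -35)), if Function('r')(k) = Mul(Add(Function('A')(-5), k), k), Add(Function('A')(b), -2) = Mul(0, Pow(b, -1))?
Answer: -294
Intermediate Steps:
Function('A')(b) = 2 (Function('A')(b) = Add(2, Mul(0, Pow(b, -1))) = Add(2, 0) = 2)
Function('r')(k) = Mul(k, Add(2, k)) (Function('r')(k) = Mul(Add(2, k), k) = Mul(k, Add(2, k)))
Function('G')(T) = -1 (Function('G')(T) = Mul(-1, Add(2, -1)) = Mul(-1, 1) = -1)
Add(Mul(Function('G')(-12), 154), Mul(4, -35)) = Add(Mul(-1, 154), Mul(4, -35)) = Add(-154, -140) = -294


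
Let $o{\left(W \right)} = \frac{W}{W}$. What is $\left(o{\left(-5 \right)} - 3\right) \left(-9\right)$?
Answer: $18$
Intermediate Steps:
$o{\left(W \right)} = 1$
$\left(o{\left(-5 \right)} - 3\right) \left(-9\right) = \left(1 - 3\right) \left(-9\right) = \left(-2\right) \left(-9\right) = 18$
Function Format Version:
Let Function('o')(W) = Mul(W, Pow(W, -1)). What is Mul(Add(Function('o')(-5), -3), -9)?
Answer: 18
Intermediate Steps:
Function('o')(W) = 1
Mul(Add(Function('o')(-5), -3), -9) = Mul(Add(1, -3), -9) = Mul(-2, -9) = 18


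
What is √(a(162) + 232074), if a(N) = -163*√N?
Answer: 3*√(25786 - 163*√2) ≈ 479.58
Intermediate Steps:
√(a(162) + 232074) = √(-1467*√2 + 232074) = √(232074 - 1467*√2)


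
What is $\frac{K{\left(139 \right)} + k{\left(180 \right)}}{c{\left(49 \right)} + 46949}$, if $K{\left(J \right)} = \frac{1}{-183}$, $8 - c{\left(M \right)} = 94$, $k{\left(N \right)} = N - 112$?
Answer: $\frac{12443}{8575929} \approx 0.0014509$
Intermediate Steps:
$k{\left(N \right)} = -112 + N$
$c{\left(M \right)} = -86$ ($c{\left(M \right)} = 8 - 94 = -86$)
$K{\left(J \right)} = - \frac{1}{183}$
$\frac{K{\left(139 \right)} + k{\left(180 \right)}}{c{\left(49 \right)} + 46949} = \frac{- \frac{1}{183} + \left(-112 + 180\right)}{-86 + 46949} = \frac{- \frac{1}{183} + 68}{46863} = \frac{12443}{183} \cdot \frac{1}{46863} = \frac{12443}{8575929}$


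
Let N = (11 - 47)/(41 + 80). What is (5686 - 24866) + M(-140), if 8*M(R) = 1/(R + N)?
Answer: -2604797561/135808 ≈ -19180.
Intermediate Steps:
N = -36/121 ≈ -0.29752
M(R) = 1/(8*(-36/121 + R)) (M(R) = 1/(8*(R - 36/121)) = 1/(8*(-36/121 + R)))
(5686 - 24866) + M(-140) = (5686 - 24866) + 121/(8*(-36 + 121*(-140))) = -19180 + 121/(8*(-36 - 16940)) = -19180 + (121/8)/(-16976) = -19180 + (121/8)*(-1/16976) = -19180 - 121/135808 = -2604797561/135808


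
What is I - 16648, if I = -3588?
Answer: -20236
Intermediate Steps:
I - 16648 = -3588 - 16648 = -20236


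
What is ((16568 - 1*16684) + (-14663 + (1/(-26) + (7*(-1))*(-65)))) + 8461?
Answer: -152439/26 ≈ -5863.0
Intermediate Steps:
((16568 - 1*16684) + (-14663 + (1/(-26) + (7*(-1))*(-65)))) + 8461 = ((16568 - 16684) + (-14663 + (-1/26 - 7*(-65)))) + 8461 = (-116 + (-14663 + (-1/26 + 455))) + 8461 = (-116 + (-14663 + 11829/26)) + 8461 = (-116 - 369409/26) + 8461 = -372425/26 + 8461 = -152439/26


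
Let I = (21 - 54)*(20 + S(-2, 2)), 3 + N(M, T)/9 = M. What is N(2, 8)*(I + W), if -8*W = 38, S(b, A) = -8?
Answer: 14427/4 ≈ 3606.8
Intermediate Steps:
N(M, T) = -27 + 9*M
W = -19/4 (W = -1/8*38 = -19/4 ≈ -4.7500)
I = -396 (I = (21 - 54)*(20 - 8) = -33*12 = -396)
N(2, 8)*(I + W) = (-27 + 9*2)*(-396 - 19/4) = (-27 + 18)*(-1603/4) = -9*(-1603/4) = 14427/4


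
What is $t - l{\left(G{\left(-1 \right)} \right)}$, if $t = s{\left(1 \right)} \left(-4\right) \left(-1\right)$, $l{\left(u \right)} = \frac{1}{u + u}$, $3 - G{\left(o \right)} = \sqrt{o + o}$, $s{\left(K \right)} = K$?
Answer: $\frac{85}{22} - \frac{i \sqrt{2}}{22} \approx 3.8636 - 0.064282 i$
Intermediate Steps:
$G{\left(o \right)} = 3 - \sqrt{2} \sqrt{o}$ ($G{\left(o \right)} = 3 - \sqrt{o + o} = 3 - \sqrt{2 o} = 3 - \sqrt{2} \sqrt{o}$)
$l{\left(u \right)} = \frac{1}{2 u}$
$t = 4$ ($t = 1 \left(-4\right) \left(-1\right) = \left(-4\right) \left(-1\right) = 4$)
$t - l{\left(G{\left(-1 \right)} \right)} = 4 - \frac{1}{2 \left(3 - \sqrt{2} \sqrt{-1}\right)} = 4 - \frac{1}{2 \left(3 - \sqrt{2} i\right)} = 4 - \frac{1}{2 \left(3 - i \sqrt{2}\right)}$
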